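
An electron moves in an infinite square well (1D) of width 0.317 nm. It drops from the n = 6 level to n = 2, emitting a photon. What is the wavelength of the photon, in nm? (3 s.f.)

λ = 10.4 nm

E_1 = h²/(8m_eL²) = 5.995×10^-19 J, so ΔE = (6² − 2²)E_1 = 1.918×10^-17 J.
λ = hc/ΔE = (6.626×10^-34·2.998×10^8)/1.918×10^-17 = 1.04×10^-8 m = 10.4 nm.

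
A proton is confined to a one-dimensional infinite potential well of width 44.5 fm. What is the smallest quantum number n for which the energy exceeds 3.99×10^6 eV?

n = 7

E_1 = h²/(8m_pL²) = 1.657×10^-14 J = 1.034×10^5 eV.
Need n² > 3.99×10^6/1.034×10^5 = 38.59, i.e. n > 6.212.
The smallest integer satisfying this is n = 7.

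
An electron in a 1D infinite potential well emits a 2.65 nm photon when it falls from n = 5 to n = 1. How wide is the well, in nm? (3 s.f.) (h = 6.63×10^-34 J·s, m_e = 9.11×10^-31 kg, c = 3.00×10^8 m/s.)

L = 0.139 nm

The photon carries ΔE = hc/λ = 6.63×10^-34·3.00×10^8/2.65×10^-9 m = 7.506×10^-17 J.
Since ΔE = (5² − 1²)E_1, E_1 = 3.128×10^-18 J, and L = h/√(8m_eE_1) = 1.39×10^-10 m = 0.139 nm.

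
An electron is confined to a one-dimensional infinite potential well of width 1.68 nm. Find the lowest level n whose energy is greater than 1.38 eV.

n = 4

E_1 = h²/(8m_eL²) = 2.135×10^-20 J = 0.1333 eV.
Need n² > 1.38/0.1333 = 10.35, i.e. n > 3.217.
The smallest integer satisfying this is n = 4.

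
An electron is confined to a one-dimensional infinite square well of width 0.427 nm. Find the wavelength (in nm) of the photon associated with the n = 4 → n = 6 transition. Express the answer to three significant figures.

E_1 = h²/(8m_eL²) = 3.304×10^-19 J, so ΔE = (6² − 4²)E_1 = 6.608×10^-18 J.
λ = hc/ΔE = (6.626×10^-34·2.998×10^8)/6.608×10^-18 = 3.01×10^-8 m = 30.1 nm.

λ = 30.1 nm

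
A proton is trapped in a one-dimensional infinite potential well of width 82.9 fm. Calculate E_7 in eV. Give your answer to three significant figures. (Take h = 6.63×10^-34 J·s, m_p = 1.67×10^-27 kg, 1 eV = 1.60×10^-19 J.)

E_7 = 1.47×10^6 eV

For an infinite well E_n = n²h²/(8m_pL²), so E_1 = h²/(8m_pL²) = (6.63×10^-34)²/(8·1.67×10^-27·(8.29×10^-14 m)²) = 4.788×10^-15 J.
Then E_7 = 7²·E_1 = 49·4.788×10^-15 J = 2.346×10^-13 J.
Converting, E_7 = 2.346×10^-13 J / (1.60×10^-19 J/eV) = 1.47×10^6 eV.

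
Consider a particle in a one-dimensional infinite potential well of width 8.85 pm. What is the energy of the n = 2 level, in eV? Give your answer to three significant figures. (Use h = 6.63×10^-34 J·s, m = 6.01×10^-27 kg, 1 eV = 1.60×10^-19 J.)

E_2 = 2.92 eV

For an infinite well E_n = n²h²/(8mL²), so E_1 = h²/(8mL²) = (6.63×10^-34)²/(8·6.01×10^-27·(8.85×10^-12 m)²) = 1.167×10^-19 J.
Then E_2 = 2²·E_1 = 4·1.167×10^-19 J = 4.668×10^-19 J.
Converting, E_2 = 4.668×10^-19 J / (1.60×10^-19 J/eV) = 2.92 eV.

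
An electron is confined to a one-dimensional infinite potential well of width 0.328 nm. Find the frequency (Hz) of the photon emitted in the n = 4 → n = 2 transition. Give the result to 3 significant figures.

f = 1.01×10^16 Hz

E_1 = h²/(8m_eL²) = 5.600×10^-19 J and ΔE = (4² − 2²)E_1 = 6.720×10^-18 J.
f = ΔE/h = 6.720×10^-18/6.626×10^-34 = 1.01×10^16 Hz.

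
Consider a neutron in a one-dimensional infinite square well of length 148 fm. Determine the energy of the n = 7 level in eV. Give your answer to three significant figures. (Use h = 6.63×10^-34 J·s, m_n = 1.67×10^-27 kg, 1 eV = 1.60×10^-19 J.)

For an infinite well E_n = n²h²/(8m_nL²), so E_1 = h²/(8m_nL²) = (6.63×10^-34)²/(8·1.67×10^-27·(1.48×10^-13 m)²) = 1.502×10^-15 J.
Then E_7 = 7²·E_1 = 49·1.502×10^-15 J = 7.360×10^-14 J.
Converting, E_7 = 7.360×10^-14 J / (1.60×10^-19 J/eV) = 4.60×10^5 eV.

E_7 = 4.60×10^5 eV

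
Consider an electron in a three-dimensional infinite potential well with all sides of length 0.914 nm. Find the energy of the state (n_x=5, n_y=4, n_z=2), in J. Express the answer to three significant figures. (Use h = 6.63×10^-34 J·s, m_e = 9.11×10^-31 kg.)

E = 3.25×10^-18 J

For a 3D rectangular well E = (h²/8m_e)·Σ n_i²/L_i² = (6.63×10^-34)²/(8·9.11×10^-31) · [5²/(0.914 nm)² + 4²/(0.914 nm)² + 2²/(0.914 nm)²].
Evaluating gives E = 3.25×10^-18 J.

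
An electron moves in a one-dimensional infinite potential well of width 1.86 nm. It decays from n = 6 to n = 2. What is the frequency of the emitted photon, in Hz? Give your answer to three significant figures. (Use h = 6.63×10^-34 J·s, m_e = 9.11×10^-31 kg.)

E_1 = h²/(8m_eL²) = 1.743×10^-20 J and ΔE = (6² − 2²)E_1 = 5.578×10^-19 J.
f = ΔE/h = 5.578×10^-19/6.63×10^-34 = 8.41×10^14 Hz.

f = 8.41×10^14 Hz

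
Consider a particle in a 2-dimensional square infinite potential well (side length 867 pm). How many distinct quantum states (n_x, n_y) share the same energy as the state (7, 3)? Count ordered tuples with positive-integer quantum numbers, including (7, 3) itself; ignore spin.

degeneracy = 2

The level has n_x² + n_y² = 58. The ordered positive-integer solutions are (3, 7), (7, 3).
That gives 2 states.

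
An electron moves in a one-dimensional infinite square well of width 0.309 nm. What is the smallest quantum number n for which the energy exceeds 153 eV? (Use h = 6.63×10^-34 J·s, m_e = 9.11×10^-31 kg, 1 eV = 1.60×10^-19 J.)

n = 7

E_1 = h²/(8m_eL²) = 6.317×10^-19 J = 3.948 eV.
Need n² > 153/3.948 = 38.75, i.e. n > 6.225.
The smallest integer satisfying this is n = 7.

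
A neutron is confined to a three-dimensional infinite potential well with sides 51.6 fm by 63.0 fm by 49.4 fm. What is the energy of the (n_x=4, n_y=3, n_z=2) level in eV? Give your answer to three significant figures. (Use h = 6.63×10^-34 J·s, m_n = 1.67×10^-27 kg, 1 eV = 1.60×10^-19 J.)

For a 3D rectangular well E = (h²/8m_n)·Σ n_i²/L_i² = (6.63×10^-34)²/(8·1.67×10^-27) · [4²/(51.6 fm)² + 3²/(63.0 fm)² + 2²/(49.4 fm)²].
Evaluating gives E = 3.263×10^-13 J = 2.04×10^6 eV.

E = 2.04×10^6 eV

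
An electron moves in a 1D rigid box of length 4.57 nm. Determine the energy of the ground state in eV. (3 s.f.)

E_1 = 0.0180 eV

For an infinite well E_n = n²h²/(8m_eL²), so E_1 = h²/(8m_eL²) = (6.626×10^-34)²/(8·9.109×10^-31·(4.57×10^-9 m)²) = 2.885×10^-21 J.
Converting, E_1 = 2.885×10^-21 J / (1.602×10^-19 J/eV) = 0.0180 eV.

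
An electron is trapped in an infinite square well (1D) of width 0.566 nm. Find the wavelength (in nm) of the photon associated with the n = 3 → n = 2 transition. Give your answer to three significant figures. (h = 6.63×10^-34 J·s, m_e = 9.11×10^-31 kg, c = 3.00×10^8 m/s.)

λ = 211 nm

E_1 = h²/(8m_eL²) = 1.883×10^-19 J, so ΔE = (3² − 2²)E_1 = 9.415×10^-19 J.
λ = hc/ΔE = (6.63×10^-34·3.00×10^8)/9.415×10^-19 = 2.11×10^-7 m = 211 nm.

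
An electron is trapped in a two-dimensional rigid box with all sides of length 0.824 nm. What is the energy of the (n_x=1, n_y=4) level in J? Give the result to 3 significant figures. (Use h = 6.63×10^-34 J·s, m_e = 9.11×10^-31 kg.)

For a 2D rectangular well E = (h²/8m_e)·Σ n_i²/L_i² = (6.63×10^-34)²/(8·9.11×10^-31) · [1²/(0.824 nm)² + 4²/(0.824 nm)²].
Evaluating gives E = 1.51×10^-18 J.

E = 1.51×10^-18 J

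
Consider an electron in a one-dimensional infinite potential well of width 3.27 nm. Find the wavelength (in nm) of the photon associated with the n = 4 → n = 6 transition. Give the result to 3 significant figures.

E_1 = h²/(8m_eL²) = 5.634×10^-21 J, so ΔE = (6² − 4²)E_1 = 1.127×10^-19 J.
λ = hc/ΔE = (6.626×10^-34·2.998×10^8)/1.127×10^-19 = 1.76×10^-6 m = 1.76×10^3 nm.

λ = 1.76×10^3 nm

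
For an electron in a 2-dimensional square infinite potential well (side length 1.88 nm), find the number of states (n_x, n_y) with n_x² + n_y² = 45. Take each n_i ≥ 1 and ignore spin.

The level has n_x² + n_y² = 45. The ordered positive-integer solutions are (3, 6), (6, 3).
That gives 2 states.

degeneracy = 2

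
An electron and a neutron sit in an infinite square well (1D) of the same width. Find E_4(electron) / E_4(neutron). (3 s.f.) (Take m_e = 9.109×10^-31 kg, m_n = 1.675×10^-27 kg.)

1.84×10^3

E_n ∝ 1/m at fixed n and L, so the ratio is m_n/m_e = 1.675×10^-27/9.109×10^-31 = 1.84×10^3.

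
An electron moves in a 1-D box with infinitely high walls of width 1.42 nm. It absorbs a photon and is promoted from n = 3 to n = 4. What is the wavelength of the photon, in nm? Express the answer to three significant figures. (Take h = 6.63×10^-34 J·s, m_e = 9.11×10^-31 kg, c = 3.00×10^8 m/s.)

λ = 950 nm

E_1 = h²/(8m_eL²) = 2.991×10^-20 J, so ΔE = (4² − 3²)E_1 = 2.094×10^-19 J.
λ = hc/ΔE = (6.63×10^-34·3.00×10^8)/2.094×10^-19 = 9.50×10^-7 m = 950 nm.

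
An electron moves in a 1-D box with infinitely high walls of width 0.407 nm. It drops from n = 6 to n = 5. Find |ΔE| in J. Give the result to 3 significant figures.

E_1 = h²/(8m_eL²) = 3.637×10^-19 J.
|ΔE| = |6² − 5²|·E_1 = 11·3.637×10^-19 J = 4.00×10^-18 J.

|ΔE| = 4.00×10^-18 J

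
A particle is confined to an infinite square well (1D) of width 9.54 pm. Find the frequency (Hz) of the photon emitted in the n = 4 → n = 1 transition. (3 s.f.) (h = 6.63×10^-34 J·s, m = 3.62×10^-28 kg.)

E_1 = h²/(8mL²) = 1.668×10^-18 J and ΔE = (4² − 1²)E_1 = 2.502×10^-17 J.
f = ΔE/h = 2.502×10^-17/6.63×10^-34 = 3.77×10^16 Hz.

f = 3.77×10^16 Hz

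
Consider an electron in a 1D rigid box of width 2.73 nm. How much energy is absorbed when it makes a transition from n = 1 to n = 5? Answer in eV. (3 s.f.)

E_1 = h²/(8m_eL²) = 8.084×10^-21 J.
|ΔE| = |1² − 5²|·E_1 = 24·8.084×10^-21 J = 1.940×10^-19 J = 1.21 eV.

|ΔE| = 1.21 eV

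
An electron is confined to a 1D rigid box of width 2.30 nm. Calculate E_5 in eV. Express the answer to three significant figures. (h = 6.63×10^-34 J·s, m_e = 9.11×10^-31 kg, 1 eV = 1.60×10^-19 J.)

For an infinite well E_n = n²h²/(8m_eL²), so E_1 = h²/(8m_eL²) = (6.63×10^-34)²/(8·9.11×10^-31·(2.30×10^-9 m)²) = 1.140×10^-20 J.
Then E_5 = 5²·E_1 = 25·1.140×10^-20 J = 2.850×10^-19 J.
Converting, E_5 = 2.850×10^-19 J / (1.60×10^-19 J/eV) = 1.78 eV.

E_5 = 1.78 eV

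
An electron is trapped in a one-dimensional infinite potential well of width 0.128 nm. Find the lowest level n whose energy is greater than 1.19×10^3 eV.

E_1 = h²/(8m_eL²) = 3.677×10^-18 J = 22.95 eV.
Need n² > 1.19×10^3/22.95 = 51.85, i.e. n > 7.201.
The smallest integer satisfying this is n = 8.

n = 8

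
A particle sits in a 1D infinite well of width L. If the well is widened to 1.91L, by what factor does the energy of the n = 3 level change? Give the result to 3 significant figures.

E_n ∝ 1/L², so the energy scales by 1/1.91² = 0.274.

0.274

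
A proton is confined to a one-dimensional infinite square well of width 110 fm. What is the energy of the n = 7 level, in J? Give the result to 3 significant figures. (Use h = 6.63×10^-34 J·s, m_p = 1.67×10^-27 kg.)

For an infinite well E_n = n²h²/(8m_pL²), so E_1 = h²/(8m_pL²) = (6.63×10^-34)²/(8·1.67×10^-27·(1.10×10^-13 m)²) = 2.719×10^-15 J.
Then E_7 = 7²·E_1 = 49·2.719×10^-15 J = 1.33×10^-13 J.

E_7 = 1.33×10^-13 J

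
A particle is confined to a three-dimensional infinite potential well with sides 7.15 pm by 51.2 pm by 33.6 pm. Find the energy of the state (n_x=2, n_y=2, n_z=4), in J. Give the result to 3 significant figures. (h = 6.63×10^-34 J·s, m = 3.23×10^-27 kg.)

E = 1.60×10^-18 J

For a 3D rectangular well E = (h²/8m)·Σ n_i²/L_i² = (6.63×10^-34)²/(8·3.23×10^-27) · [2²/(7.15 pm)² + 2²/(51.2 pm)² + 4²/(33.6 pm)²].
Evaluating gives E = 1.60×10^-18 J.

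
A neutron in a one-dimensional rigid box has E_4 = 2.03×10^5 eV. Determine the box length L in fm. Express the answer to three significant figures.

From E_n = n²h²/(8m_nL²), L = n·h/√(8m_nE_n).
E_4 = 2.03×10^5 eV = 3.252×10^-14 J, so L = 4·6.626×10^-34/√(8·1.675×10^-27·3.252×10^-14) = 1.27×10^-13 m = 127 fm.

L = 127 fm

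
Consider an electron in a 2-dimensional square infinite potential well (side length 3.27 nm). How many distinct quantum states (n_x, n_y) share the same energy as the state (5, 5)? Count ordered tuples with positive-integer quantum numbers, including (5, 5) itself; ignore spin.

The level has n_x² + n_y² = 50. The ordered positive-integer solutions are (1, 7), (5, 5), (7, 1).
That gives 3 states.

degeneracy = 3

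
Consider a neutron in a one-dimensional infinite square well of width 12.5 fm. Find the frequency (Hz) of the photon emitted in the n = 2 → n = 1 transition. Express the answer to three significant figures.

f = 9.49×10^20 Hz

E_1 = h²/(8m_nL²) = 2.097×10^-13 J and ΔE = (2² − 1²)E_1 = 6.291×10^-13 J.
f = ΔE/h = 6.291×10^-13/6.626×10^-34 = 9.49×10^20 Hz.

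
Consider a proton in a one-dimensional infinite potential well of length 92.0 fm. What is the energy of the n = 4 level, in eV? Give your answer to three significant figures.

For an infinite well E_n = n²h²/(8m_pL²), so E_1 = h²/(8m_pL²) = (6.626×10^-34)²/(8·1.673×10^-27·(9.20×10^-14 m)²) = 3.876×10^-15 J.
Then E_4 = 4²·E_1 = 16·3.876×10^-15 J = 6.202×10^-14 J.
Converting, E_4 = 6.202×10^-14 J / (1.602×10^-19 J/eV) = 3.87×10^5 eV.

E_4 = 3.87×10^5 eV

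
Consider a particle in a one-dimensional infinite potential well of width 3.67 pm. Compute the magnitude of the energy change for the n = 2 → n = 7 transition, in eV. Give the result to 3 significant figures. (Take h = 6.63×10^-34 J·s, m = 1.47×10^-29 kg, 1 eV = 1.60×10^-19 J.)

|ΔE| = 7.81×10^4 eV

E_1 = h²/(8mL²) = 2.775×10^-16 J.
|ΔE| = |2² − 7²|·E_1 = 45·2.775×10^-16 J = 1.249×10^-14 J = 7.81×10^4 eV.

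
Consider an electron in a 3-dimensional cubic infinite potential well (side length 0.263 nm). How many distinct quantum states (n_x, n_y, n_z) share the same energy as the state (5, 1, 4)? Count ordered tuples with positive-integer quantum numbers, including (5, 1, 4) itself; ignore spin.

The level has n_x² + n_y² + n_z² = 42. The ordered positive-integer solutions are (1, 4, 5), (1, 5, 4), (4, 1, 5), (4, 5, 1), (5, 1, 4), (5, 4, 1).
That gives 6 states.

degeneracy = 6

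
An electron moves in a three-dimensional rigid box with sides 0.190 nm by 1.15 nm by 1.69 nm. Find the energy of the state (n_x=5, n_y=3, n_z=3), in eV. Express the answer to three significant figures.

E = 264 eV

For a 3D rectangular well E = (h²/8m_e)·Σ n_i²/L_i² = (6.626×10^-34)²/(8·9.109×10^-31) · [5²/(0.190 nm)² + 3²/(1.15 nm)² + 3²/(1.69 nm)²].
Evaluating gives E = 4.232×10^-17 J = 264 eV.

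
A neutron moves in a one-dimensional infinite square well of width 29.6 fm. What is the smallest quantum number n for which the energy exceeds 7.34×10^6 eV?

E_1 = h²/(8m_nL²) = 3.740×10^-14 J = 2.335×10^5 eV.
Need n² > 7.34×10^6/2.335×10^5 = 31.43, i.e. n > 5.606.
The smallest integer satisfying this is n = 6.

n = 6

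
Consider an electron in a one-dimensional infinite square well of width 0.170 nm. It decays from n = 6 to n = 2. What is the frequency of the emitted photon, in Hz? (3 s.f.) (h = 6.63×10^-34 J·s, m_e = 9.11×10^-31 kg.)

E_1 = h²/(8m_eL²) = 2.087×10^-18 J and ΔE = (6² − 2²)E_1 = 6.678×10^-17 J.
f = ΔE/h = 6.678×10^-17/6.63×10^-34 = 1.01×10^17 Hz.

f = 1.01×10^17 Hz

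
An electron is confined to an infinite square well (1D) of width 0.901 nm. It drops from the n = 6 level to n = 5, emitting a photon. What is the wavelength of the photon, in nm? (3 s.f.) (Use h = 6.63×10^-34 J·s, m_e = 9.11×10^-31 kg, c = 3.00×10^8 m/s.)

λ = 243 nm

E_1 = h²/(8m_eL²) = 7.430×10^-20 J, so ΔE = (6² − 5²)E_1 = 8.173×10^-19 J.
λ = hc/ΔE = (6.63×10^-34·3.00×10^8)/8.173×10^-19 = 2.43×10^-7 m = 243 nm.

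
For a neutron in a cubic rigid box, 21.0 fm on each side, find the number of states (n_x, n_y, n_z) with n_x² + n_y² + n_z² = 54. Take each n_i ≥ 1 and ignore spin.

degeneracy = 12

The level has n_x² + n_y² + n_z² = 54. The ordered positive-integer solutions are (1, 2, 7), (1, 7, 2), (2, 1, 7), (2, 5, 5), (2, 7, 1), (3, 3, 6), (3, 6, 3), (5, 2, 5), (5, 5, 2), (6, 3, 3), (7, 1, 2), (7, 2, 1).
That gives 12 states.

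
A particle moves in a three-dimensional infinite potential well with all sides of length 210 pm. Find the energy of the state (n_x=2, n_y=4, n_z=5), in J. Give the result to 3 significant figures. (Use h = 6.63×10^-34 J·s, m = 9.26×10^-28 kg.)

For a 3D rectangular well E = (h²/8m)·Σ n_i²/L_i² = (6.63×10^-34)²/(8·9.26×10^-28) · [2²/(210 pm)² + 4²/(210 pm)² + 5²/(210 pm)²].
Evaluating gives E = 6.05×10^-20 J.

E = 6.05×10^-20 J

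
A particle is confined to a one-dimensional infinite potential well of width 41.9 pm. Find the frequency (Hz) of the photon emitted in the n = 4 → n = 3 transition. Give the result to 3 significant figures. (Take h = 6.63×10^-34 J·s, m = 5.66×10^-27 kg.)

f = 5.84×10^13 Hz

E_1 = h²/(8mL²) = 5.530×10^-21 J and ΔE = (4² − 3²)E_1 = 3.871×10^-20 J.
f = ΔE/h = 3.871×10^-20/6.63×10^-34 = 5.84×10^13 Hz.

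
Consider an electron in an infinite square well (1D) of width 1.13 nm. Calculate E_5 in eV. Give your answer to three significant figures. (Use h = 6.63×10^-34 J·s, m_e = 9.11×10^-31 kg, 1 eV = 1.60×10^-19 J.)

E_5 = 7.38 eV

For an infinite well E_n = n²h²/(8m_eL²), so E_1 = h²/(8m_eL²) = (6.63×10^-34)²/(8·9.11×10^-31·(1.13×10^-9 m)²) = 4.723×10^-20 J.
Then E_5 = 5²·E_1 = 25·4.723×10^-20 J = 1.181×10^-18 J.
Converting, E_5 = 1.181×10^-18 J / (1.60×10^-19 J/eV) = 7.38 eV.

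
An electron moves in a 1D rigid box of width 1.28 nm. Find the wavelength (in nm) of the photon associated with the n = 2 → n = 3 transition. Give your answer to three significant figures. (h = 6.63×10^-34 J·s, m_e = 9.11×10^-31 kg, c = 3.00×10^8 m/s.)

E_1 = h²/(8m_eL²) = 3.681×10^-20 J, so ΔE = (3² − 2²)E_1 = 1.840×10^-19 J.
λ = hc/ΔE = (6.63×10^-34·3.00×10^8)/1.840×10^-19 = 1.08×10^-6 m = 1.08×10^3 nm.

λ = 1.08×10^3 nm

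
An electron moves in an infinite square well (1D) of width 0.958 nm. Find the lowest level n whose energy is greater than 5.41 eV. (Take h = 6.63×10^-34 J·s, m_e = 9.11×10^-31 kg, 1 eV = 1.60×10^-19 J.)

n = 4

E_1 = h²/(8m_eL²) = 6.572×10^-20 J = 0.4108 eV.
Need n² > 5.41/0.4108 = 13.17, i.e. n > 3.629.
The smallest integer satisfying this is n = 4.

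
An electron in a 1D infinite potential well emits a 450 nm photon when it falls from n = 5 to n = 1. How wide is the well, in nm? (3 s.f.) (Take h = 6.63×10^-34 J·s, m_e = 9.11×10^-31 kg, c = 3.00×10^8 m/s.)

The photon carries ΔE = hc/λ = 6.63×10^-34·3.00×10^8/4.50×10^-7 m = 4.420×10^-19 J.
Since ΔE = (5² − 1²)E_1, E_1 = 1.842×10^-20 J, and L = h/√(8m_eE_1) = 1.81×10^-9 m = 1.81 nm.

L = 1.81 nm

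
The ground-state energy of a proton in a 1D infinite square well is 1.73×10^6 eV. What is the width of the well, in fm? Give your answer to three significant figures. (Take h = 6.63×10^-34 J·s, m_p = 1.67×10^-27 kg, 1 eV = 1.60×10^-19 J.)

From E_n = n²h²/(8m_pL²), L = n·h/√(8m_pE_n).
E_1 = 1.73×10^6 eV = 2.768×10^-13 J, so L = 1·6.63×10^-34/√(8·1.67×10^-27·2.768×10^-13) = 1.09×10^-14 m = 10.9 fm.

L = 10.9 fm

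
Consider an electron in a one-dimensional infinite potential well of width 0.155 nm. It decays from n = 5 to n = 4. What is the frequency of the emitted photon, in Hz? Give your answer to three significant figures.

f = 3.41×10^16 Hz

E_1 = h²/(8m_eL²) = 2.508×10^-18 J and ΔE = (5² − 4²)E_1 = 2.257×10^-17 J.
f = ΔE/h = 2.257×10^-17/6.626×10^-34 = 3.41×10^16 Hz.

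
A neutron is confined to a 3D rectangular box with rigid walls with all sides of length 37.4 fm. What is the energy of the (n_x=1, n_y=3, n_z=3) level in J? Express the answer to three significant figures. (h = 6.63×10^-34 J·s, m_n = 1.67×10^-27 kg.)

E = 4.47×10^-13 J

For a 3D rectangular well E = (h²/8m_n)·Σ n_i²/L_i² = (6.63×10^-34)²/(8·1.67×10^-27) · [1²/(37.4 fm)² + 3²/(37.4 fm)² + 3²/(37.4 fm)²].
Evaluating gives E = 4.47×10^-13 J.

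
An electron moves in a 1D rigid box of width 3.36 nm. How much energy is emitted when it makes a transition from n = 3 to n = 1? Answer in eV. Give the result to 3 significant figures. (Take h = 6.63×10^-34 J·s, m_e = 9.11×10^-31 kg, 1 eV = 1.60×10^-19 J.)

|ΔE| = 0.267 eV

E_1 = h²/(8m_eL²) = 5.342×10^-21 J.
|ΔE| = |3² − 1²|·E_1 = 8·5.342×10^-21 J = 4.274×10^-20 J = 0.267 eV.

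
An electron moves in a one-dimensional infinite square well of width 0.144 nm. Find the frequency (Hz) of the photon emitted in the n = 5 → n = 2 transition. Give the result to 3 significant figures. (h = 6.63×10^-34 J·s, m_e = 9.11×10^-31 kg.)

f = 9.21×10^16 Hz

E_1 = h²/(8m_eL²) = 2.909×10^-18 J and ΔE = (5² − 2²)E_1 = 6.109×10^-17 J.
f = ΔE/h = 6.109×10^-17/6.63×10^-34 = 9.21×10^16 Hz.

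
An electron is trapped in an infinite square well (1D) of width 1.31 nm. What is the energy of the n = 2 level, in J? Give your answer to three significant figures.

For an infinite well E_n = n²h²/(8m_eL²), so E_1 = h²/(8m_eL²) = (6.626×10^-34)²/(8·9.109×10^-31·(1.31×10^-9 m)²) = 3.511×10^-20 J.
Then E_2 = 2²·E_1 = 4·3.511×10^-20 J = 1.40×10^-19 J.

E_2 = 1.40×10^-19 J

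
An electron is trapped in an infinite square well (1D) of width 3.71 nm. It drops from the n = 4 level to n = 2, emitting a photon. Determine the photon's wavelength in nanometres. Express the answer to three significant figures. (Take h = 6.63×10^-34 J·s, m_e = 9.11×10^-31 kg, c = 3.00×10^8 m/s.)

E_1 = h²/(8m_eL²) = 4.382×10^-21 J, so ΔE = (4² − 2²)E_1 = 5.258×10^-20 J.
λ = hc/ΔE = (6.63×10^-34·3.00×10^8)/5.258×10^-20 = 3.78×10^-6 m = 3.78×10^3 nm.

λ = 3.78×10^3 nm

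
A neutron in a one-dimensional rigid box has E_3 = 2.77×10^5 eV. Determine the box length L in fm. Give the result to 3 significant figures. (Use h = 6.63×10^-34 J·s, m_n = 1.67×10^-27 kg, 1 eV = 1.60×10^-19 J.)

From E_n = n²h²/(8m_nL²), L = n·h/√(8m_nE_n).
E_3 = 2.77×10^5 eV = 4.432×10^-14 J, so L = 3·6.63×10^-34/√(8·1.67×10^-27·4.432×10^-14) = 8.17×10^-14 m = 81.7 fm.

L = 81.7 fm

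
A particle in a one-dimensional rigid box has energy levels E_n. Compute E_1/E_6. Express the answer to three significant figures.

0.0278

E_n ∝ n², so E_1/E_6 = 1²/6² = 1/36 = 0.0278.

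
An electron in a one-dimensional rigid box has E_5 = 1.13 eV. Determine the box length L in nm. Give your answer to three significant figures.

L = 2.88 nm

From E_n = n²h²/(8m_eL²), L = n·h/√(8m_eE_n).
E_5 = 1.13 eV = 1.810×10^-19 J, so L = 5·6.626×10^-34/√(8·9.109×10^-31·1.810×10^-19) = 2.88×10^-9 m = 2.88 nm.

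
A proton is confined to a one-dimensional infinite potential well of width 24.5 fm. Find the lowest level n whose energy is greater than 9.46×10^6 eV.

n = 6

E_1 = h²/(8m_pL²) = 5.465×10^-14 J = 3.411×10^5 eV.
Need n² > 9.46×10^6/3.411×10^5 = 27.73, i.e. n > 5.266.
The smallest integer satisfying this is n = 6.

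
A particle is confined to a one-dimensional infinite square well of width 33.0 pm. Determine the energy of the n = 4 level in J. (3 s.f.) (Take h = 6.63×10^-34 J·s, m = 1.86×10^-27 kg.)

For an infinite well E_n = n²h²/(8mL²), so E_1 = h²/(8mL²) = (6.63×10^-34)²/(8·1.86×10^-27·(3.30×10^-11 m)²) = 2.713×10^-20 J.
Then E_4 = 4²·E_1 = 16·2.713×10^-20 J = 4.34×10^-19 J.

E_4 = 4.34×10^-19 J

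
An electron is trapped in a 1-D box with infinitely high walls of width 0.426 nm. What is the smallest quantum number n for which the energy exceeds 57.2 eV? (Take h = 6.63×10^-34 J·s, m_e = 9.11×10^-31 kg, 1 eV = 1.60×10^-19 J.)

E_1 = h²/(8m_eL²) = 3.324×10^-19 J = 2.078 eV.
Need n² > 57.2/2.078 = 27.53, i.e. n > 5.247.
The smallest integer satisfying this is n = 6.

n = 6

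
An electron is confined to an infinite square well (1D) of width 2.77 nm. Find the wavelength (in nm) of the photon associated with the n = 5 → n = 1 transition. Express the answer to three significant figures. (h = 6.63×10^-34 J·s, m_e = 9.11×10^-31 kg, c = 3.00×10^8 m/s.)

λ = 1.05×10^3 nm

E_1 = h²/(8m_eL²) = 7.861×10^-21 J, so ΔE = (5² − 1²)E_1 = 1.887×10^-19 J.
λ = hc/ΔE = (6.63×10^-34·3.00×10^8)/1.887×10^-19 = 1.05×10^-6 m = 1.05×10^3 nm.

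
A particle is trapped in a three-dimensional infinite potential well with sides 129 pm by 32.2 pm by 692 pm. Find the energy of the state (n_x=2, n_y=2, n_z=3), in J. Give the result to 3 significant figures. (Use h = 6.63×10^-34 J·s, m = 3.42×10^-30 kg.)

E = 6.61×10^-17 J

For a 3D rectangular well E = (h²/8m)·Σ n_i²/L_i² = (6.63×10^-34)²/(8·3.42×10^-30) · [2²/(129 pm)² + 2²/(32.2 pm)² + 3²/(692 pm)²].
Evaluating gives E = 6.61×10^-17 J.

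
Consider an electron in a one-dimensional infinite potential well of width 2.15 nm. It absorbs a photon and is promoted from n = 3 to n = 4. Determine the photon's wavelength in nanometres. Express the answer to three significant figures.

E_1 = h²/(8m_eL²) = 1.303×10^-20 J, so ΔE = (4² − 3²)E_1 = 9.121×10^-20 J.
λ = hc/ΔE = (6.626×10^-34·2.998×10^8)/9.121×10^-20 = 2.18×10^-6 m = 2.18×10^3 nm.

λ = 2.18×10^3 nm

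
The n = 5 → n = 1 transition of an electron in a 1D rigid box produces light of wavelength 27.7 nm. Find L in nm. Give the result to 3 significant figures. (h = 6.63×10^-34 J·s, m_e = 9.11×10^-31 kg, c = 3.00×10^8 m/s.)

The photon carries ΔE = hc/λ = 6.63×10^-34·3.00×10^8/2.77×10^-8 m = 7.181×10^-18 J.
Since ΔE = (5² − 1²)E_1, E_1 = 2.992×10^-19 J, and L = h/√(8m_eE_1) = 4.49×10^-10 m = 0.449 nm.

L = 0.449 nm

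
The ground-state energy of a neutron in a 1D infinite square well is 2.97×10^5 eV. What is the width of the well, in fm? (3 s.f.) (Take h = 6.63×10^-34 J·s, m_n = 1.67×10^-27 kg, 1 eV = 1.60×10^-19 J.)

From E_n = n²h²/(8m_nL²), L = n·h/√(8m_nE_n).
E_1 = 2.97×10^5 eV = 4.752×10^-14 J, so L = 1·6.63×10^-34/√(8·1.67×10^-27·4.752×10^-14) = 2.63×10^-14 m = 26.3 fm.

L = 26.3 fm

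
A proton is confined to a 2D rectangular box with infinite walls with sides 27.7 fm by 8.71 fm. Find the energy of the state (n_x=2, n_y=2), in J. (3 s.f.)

For a 2D rectangular well E = (h²/8m_p)·Σ n_i²/L_i² = (6.626×10^-34)²/(8·1.673×10^-27) · [2²/(27.7 fm)² + 2²/(8.71 fm)²].
Evaluating gives E = 1.90×10^-12 J.

E = 1.90×10^-12 J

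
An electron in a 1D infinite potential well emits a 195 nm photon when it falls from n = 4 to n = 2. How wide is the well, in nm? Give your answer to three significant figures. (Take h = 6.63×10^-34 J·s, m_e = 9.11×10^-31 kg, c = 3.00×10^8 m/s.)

L = 0.842 nm

The photon carries ΔE = hc/λ = 6.63×10^-34·3.00×10^8/1.95×10^-7 m = 1.020×10^-18 J.
Since ΔE = (4² − 2²)E_1, E_1 = 8.500×10^-20 J, and L = h/√(8m_eE_1) = 8.42×10^-10 m = 0.842 nm.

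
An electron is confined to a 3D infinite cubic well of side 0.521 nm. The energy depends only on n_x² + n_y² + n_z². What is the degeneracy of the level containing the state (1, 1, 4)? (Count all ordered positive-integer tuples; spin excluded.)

The level has n_x² + n_y² + n_z² = 18. The ordered positive-integer solutions are (1, 1, 4), (1, 4, 1), (4, 1, 1).
That gives 3 states.

degeneracy = 3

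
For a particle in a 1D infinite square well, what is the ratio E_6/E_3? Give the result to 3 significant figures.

E_n ∝ n², so E_6/E_3 = 6²/3² = 36/9 = 4.00.

4.00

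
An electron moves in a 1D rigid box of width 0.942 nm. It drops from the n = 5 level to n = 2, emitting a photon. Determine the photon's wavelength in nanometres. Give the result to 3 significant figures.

λ = 139 nm

E_1 = h²/(8m_eL²) = 6.790×10^-20 J, so ΔE = (5² − 2²)E_1 = 1.426×10^-18 J.
λ = hc/ΔE = (6.626×10^-34·2.998×10^8)/1.426×10^-18 = 1.39×10^-7 m = 139 nm.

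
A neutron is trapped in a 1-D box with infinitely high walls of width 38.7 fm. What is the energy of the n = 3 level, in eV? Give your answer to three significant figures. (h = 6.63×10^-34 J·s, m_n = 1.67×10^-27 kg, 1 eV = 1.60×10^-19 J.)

E_3 = 1.24×10^6 eV

For an infinite well E_n = n²h²/(8m_nL²), so E_1 = h²/(8m_nL²) = (6.63×10^-34)²/(8·1.67×10^-27·(3.87×10^-14 m)²) = 2.197×10^-14 J.
Then E_3 = 3²·E_1 = 9·2.197×10^-14 J = 1.977×10^-13 J.
Converting, E_3 = 1.977×10^-13 J / (1.60×10^-19 J/eV) = 1.24×10^6 eV.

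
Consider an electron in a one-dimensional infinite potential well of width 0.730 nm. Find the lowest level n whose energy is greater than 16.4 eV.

n = 5

E_1 = h²/(8m_eL²) = 1.131×10^-19 J = 0.7060 eV.
Need n² > 16.4/0.7060 = 23.23, i.e. n > 4.820.
The smallest integer satisfying this is n = 5.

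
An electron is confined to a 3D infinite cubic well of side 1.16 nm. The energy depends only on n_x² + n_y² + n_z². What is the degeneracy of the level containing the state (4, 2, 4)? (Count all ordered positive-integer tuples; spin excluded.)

degeneracy = 3

The level has n_x² + n_y² + n_z² = 36. The ordered positive-integer solutions are (2, 4, 4), (4, 2, 4), (4, 4, 2).
That gives 3 states.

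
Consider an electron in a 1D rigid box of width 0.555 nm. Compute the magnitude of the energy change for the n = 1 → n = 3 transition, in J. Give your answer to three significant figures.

|ΔE| = 1.56×10^-18 J

E_1 = h²/(8m_eL²) = 1.956×10^-19 J.
|ΔE| = |1² − 3²|·E_1 = 8·1.956×10^-19 J = 1.56×10^-18 J.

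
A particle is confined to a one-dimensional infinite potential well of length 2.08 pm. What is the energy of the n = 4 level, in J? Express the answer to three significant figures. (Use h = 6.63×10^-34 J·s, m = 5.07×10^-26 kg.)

For an infinite well E_n = n²h²/(8mL²), so E_1 = h²/(8mL²) = (6.63×10^-34)²/(8·5.07×10^-26·(2.08×10^-12 m)²) = 2.505×10^-19 J.
Then E_4 = 4²·E_1 = 16·2.505×10^-19 J = 4.01×10^-18 J.

E_4 = 4.01×10^-18 J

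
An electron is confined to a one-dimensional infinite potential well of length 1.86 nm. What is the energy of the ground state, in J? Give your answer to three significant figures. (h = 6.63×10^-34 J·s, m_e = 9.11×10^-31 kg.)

E_1 = 1.74×10^-20 J

For an infinite well E_n = n²h²/(8m_eL²), so E_1 = h²/(8m_eL²) = (6.63×10^-34)²/(8·9.11×10^-31·(1.86×10^-9 m)²) = 1.743×10^-20 J.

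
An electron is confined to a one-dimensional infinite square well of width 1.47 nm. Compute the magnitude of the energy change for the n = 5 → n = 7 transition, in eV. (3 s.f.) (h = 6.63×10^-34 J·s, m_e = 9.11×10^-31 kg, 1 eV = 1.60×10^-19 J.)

E_1 = h²/(8m_eL²) = 2.791×10^-20 J.
|ΔE| = |5² − 7²|·E_1 = 24·2.791×10^-20 J = 6.698×10^-19 J = 4.19 eV.

|ΔE| = 4.19 eV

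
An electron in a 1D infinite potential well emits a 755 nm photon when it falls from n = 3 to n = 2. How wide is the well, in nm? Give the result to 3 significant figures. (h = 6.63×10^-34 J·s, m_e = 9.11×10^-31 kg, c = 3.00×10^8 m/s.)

The photon carries ΔE = hc/λ = 6.63×10^-34·3.00×10^8/7.55×10^-7 m = 2.634×10^-19 J.
Since ΔE = (3² − 2²)E_1, E_1 = 5.268×10^-20 J, and L = h/√(8m_eE_1) = 1.07×10^-9 m = 1.07 nm.

L = 1.07 nm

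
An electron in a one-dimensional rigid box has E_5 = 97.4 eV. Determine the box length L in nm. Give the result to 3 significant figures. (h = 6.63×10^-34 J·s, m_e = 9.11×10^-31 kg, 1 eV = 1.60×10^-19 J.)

L = 0.311 nm

From E_n = n²h²/(8m_eL²), L = n·h/√(8m_eE_n).
E_5 = 97.4 eV = 1.558×10^-17 J, so L = 5·6.63×10^-34/√(8·9.11×10^-31·1.558×10^-17) = 3.11×10^-10 m = 0.311 nm.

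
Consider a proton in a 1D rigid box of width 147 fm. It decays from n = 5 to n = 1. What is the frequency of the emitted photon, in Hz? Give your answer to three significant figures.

E_1 = h²/(8m_pL²) = 1.518×10^-15 J and ΔE = (5² − 1²)E_1 = 3.643×10^-14 J.
f = ΔE/h = 3.643×10^-14/6.626×10^-34 = 5.50×10^19 Hz.

f = 5.50×10^19 Hz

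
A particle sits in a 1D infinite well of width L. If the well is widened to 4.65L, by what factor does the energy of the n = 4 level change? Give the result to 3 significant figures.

E_n ∝ 1/L², so the energy scales by 1/4.65² = 0.0462.

0.0462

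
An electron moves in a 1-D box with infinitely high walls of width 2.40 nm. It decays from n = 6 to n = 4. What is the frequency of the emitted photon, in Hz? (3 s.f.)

f = 3.16×10^14 Hz

E_1 = h²/(8m_eL²) = 1.046×10^-20 J and ΔE = (6² − 4²)E_1 = 2.092×10^-19 J.
f = ΔE/h = 2.092×10^-19/6.626×10^-34 = 3.16×10^14 Hz.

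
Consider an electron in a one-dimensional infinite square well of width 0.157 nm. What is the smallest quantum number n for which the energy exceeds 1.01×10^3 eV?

E_1 = h²/(8m_eL²) = 2.444×10^-18 J = 15.26 eV.
Need n² > 1.01×10^3/15.26 = 66.19, i.e. n > 8.136.
The smallest integer satisfying this is n = 9.

n = 9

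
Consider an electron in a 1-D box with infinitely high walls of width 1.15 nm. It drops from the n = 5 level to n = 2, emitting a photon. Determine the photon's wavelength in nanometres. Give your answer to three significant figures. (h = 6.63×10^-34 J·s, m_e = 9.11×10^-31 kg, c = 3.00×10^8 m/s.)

E_1 = h²/(8m_eL²) = 4.561×10^-20 J, so ΔE = (5² − 2²)E_1 = 9.578×10^-19 J.
λ = hc/ΔE = (6.63×10^-34·3.00×10^8)/9.578×10^-19 = 2.08×10^-7 m = 208 nm.

λ = 208 nm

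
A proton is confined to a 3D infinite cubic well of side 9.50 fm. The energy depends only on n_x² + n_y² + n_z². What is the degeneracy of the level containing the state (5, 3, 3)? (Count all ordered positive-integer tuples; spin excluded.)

degeneracy = 3

The level has n_x² + n_y² + n_z² = 43. The ordered positive-integer solutions are (3, 3, 5), (3, 5, 3), (5, 3, 3).
That gives 3 states.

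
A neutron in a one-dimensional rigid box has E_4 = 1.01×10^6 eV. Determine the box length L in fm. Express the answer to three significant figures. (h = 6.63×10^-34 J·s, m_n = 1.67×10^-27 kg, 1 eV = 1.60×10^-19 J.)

L = 57.1 fm

From E_n = n²h²/(8m_nL²), L = n·h/√(8m_nE_n).
E_4 = 1.01×10^6 eV = 1.616×10^-13 J, so L = 4·6.63×10^-34/√(8·1.67×10^-27·1.616×10^-13) = 5.71×10^-14 m = 57.1 fm.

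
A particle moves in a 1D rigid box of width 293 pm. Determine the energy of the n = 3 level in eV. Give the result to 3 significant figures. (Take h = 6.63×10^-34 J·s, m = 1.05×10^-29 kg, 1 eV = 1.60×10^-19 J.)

E_3 = 3.43 eV

For an infinite well E_n = n²h²/(8mL²), so E_1 = h²/(8mL²) = (6.63×10^-34)²/(8·1.05×10^-29·(2.93×10^-10 m)²) = 6.096×10^-20 J.
Then E_3 = 3²·E_1 = 9·6.096×10^-20 J = 5.486×10^-19 J.
Converting, E_3 = 5.486×10^-19 J / (1.60×10^-19 J/eV) = 3.43 eV.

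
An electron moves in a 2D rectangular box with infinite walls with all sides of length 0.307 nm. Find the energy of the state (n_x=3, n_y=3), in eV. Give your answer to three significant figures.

For a 2D rectangular well E = (h²/8m_e)·Σ n_i²/L_i² = (6.626×10^-34)²/(8·9.109×10^-31) · [3²/(0.307 nm)² + 3²/(0.307 nm)²].
Evaluating gives E = 1.151×10^-17 J = 71.8 eV.

E = 71.8 eV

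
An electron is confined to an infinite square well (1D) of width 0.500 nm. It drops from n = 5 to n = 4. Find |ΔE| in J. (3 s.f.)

E_1 = h²/(8m_eL²) = 2.410×10^-19 J.
|ΔE| = |5² − 4²|·E_1 = 9·2.410×10^-19 J = 2.17×10^-18 J.

|ΔE| = 2.17×10^-18 J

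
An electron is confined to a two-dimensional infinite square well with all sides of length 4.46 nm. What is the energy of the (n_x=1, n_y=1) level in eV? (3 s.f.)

For a 2D rectangular well E = (h²/8m_e)·Σ n_i²/L_i² = (6.626×10^-34)²/(8·9.109×10^-31) · [1²/(4.46 nm)² + 1²/(4.46 nm)²].
Evaluating gives E = 6.058×10^-21 J = 0.0378 eV.

E = 0.0378 eV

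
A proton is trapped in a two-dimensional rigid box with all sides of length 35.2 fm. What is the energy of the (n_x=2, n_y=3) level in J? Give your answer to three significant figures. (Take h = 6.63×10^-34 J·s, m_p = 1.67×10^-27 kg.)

E = 3.45×10^-13 J

For a 2D rectangular well E = (h²/8m_p)·Σ n_i²/L_i² = (6.63×10^-34)²/(8·1.67×10^-27) · [2²/(35.2 fm)² + 3²/(35.2 fm)²].
Evaluating gives E = 3.45×10^-13 J.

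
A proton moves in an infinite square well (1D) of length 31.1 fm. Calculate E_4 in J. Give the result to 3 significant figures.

E_4 = 5.43×10^-13 J

For an infinite well E_n = n²h²/(8m_pL²), so E_1 = h²/(8m_pL²) = (6.626×10^-34)²/(8·1.673×10^-27·(3.11×10^-14 m)²) = 3.392×10^-14 J.
Then E_4 = 4²·E_1 = 16·3.392×10^-14 J = 5.43×10^-13 J.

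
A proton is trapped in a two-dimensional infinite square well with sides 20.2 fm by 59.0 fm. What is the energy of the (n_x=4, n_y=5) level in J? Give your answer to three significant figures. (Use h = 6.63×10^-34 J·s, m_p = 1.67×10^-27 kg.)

E = 1.53×10^-12 J

For a 2D rectangular well E = (h²/8m_p)·Σ n_i²/L_i² = (6.63×10^-34)²/(8·1.67×10^-27) · [4²/(20.2 fm)² + 5²/(59.0 fm)²].
Evaluating gives E = 1.53×10^-12 J.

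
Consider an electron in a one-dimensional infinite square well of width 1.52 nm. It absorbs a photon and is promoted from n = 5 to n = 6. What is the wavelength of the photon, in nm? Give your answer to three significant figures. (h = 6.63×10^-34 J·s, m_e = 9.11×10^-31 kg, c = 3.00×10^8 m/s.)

E_1 = h²/(8m_eL²) = 2.611×10^-20 J, so ΔE = (6² − 5²)E_1 = 2.872×10^-19 J.
λ = hc/ΔE = (6.63×10^-34·3.00×10^8)/2.872×10^-19 = 6.93×10^-7 m = 693 nm.

λ = 693 nm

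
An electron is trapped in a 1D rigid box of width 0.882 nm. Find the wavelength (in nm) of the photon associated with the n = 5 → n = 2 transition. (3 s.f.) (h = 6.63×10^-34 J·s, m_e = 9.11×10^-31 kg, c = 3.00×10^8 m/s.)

E_1 = h²/(8m_eL²) = 7.753×10^-20 J, so ΔE = (5² − 2²)E_1 = 1.628×10^-18 J.
λ = hc/ΔE = (6.63×10^-34·3.00×10^8)/1.628×10^-18 = 1.22×10^-7 m = 122 nm.

λ = 122 nm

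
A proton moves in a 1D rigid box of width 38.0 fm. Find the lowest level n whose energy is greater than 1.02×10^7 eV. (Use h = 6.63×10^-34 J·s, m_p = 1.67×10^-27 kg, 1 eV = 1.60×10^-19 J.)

n = 9

E_1 = h²/(8m_pL²) = 2.279×10^-14 J = 1.424×10^5 eV.
Need n² > 1.02×10^7/1.424×10^5 = 71.63, i.e. n > 8.463.
The smallest integer satisfying this is n = 9.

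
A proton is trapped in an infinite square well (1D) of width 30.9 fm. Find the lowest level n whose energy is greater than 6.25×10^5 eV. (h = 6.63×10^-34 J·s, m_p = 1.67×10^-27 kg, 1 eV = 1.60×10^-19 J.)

E_1 = h²/(8m_pL²) = 3.446×10^-14 J = 2.154×10^5 eV.
Need n² > 6.25×10^5/2.154×10^5 = 2.902, i.e. n > 1.704.
The smallest integer satisfying this is n = 2.

n = 2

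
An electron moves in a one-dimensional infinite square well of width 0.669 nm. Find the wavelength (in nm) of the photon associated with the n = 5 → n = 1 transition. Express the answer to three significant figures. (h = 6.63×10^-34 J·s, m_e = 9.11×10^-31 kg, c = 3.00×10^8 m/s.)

λ = 61.5 nm

E_1 = h²/(8m_eL²) = 1.348×10^-19 J, so ΔE = (5² − 1²)E_1 = 3.235×10^-18 J.
λ = hc/ΔE = (6.63×10^-34·3.00×10^8)/3.235×10^-18 = 6.15×10^-8 m = 61.5 nm.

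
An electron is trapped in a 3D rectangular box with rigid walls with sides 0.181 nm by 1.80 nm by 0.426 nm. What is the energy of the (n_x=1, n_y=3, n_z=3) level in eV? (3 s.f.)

E = 31.2 eV

For a 3D rectangular well E = (h²/8m_e)·Σ n_i²/L_i² = (6.626×10^-34)²/(8·9.109×10^-31) · [1²/(0.181 nm)² + 3²/(1.80 nm)² + 3²/(0.426 nm)²].
Evaluating gives E = 4.994×10^-18 J = 31.2 eV.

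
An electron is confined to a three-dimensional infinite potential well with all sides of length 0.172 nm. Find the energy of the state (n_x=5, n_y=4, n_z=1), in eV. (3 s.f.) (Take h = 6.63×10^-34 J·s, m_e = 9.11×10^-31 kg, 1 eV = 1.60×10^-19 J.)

E = 535 eV

For a 3D rectangular well E = (h²/8m_e)·Σ n_i²/L_i² = (6.63×10^-34)²/(8·9.11×10^-31) · [5²/(0.172 nm)² + 4²/(0.172 nm)² + 1²/(0.172 nm)²].
Evaluating gives E = 8.563×10^-17 J = 535 eV.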